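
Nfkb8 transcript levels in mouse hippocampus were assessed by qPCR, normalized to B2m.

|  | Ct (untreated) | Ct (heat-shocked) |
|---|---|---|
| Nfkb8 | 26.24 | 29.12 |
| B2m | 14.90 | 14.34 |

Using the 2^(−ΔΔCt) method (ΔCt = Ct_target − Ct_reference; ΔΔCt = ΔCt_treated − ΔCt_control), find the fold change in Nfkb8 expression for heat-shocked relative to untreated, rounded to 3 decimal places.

0.092

ΔCt(untreated) = 26.240 − 14.900 = 11.340
ΔCt(heat-shocked) = 29.120 − 14.340 = 14.780
ΔΔCt = 14.780 − 11.340 = 3.440
Fold change = 2^(−3.440) = 0.0921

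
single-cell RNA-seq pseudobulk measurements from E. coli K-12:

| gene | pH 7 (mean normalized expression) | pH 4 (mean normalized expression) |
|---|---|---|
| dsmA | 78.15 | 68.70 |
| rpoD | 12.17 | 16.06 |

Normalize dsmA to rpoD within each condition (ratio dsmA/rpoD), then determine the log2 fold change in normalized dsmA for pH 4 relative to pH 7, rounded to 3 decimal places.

-0.586

dsmA/rpoD (pH 7) = 78.15 / 12.17 = 6.4215
dsmA/rpoD (pH 4) = 68.70 / 16.06 = 4.2777
Fold change = 4.2777 / 6.4215 = 0.6662
log2(0.6662) = -0.5861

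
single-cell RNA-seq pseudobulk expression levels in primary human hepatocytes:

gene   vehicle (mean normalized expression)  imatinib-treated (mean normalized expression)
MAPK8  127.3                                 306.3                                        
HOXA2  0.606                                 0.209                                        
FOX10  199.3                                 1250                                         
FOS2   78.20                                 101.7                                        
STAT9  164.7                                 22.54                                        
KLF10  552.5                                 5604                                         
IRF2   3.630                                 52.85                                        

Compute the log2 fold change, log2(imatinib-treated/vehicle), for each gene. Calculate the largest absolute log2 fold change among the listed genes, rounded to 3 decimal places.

log2(306.3/127.3) = 1.267  (MAPK8)
log2(0.209/0.606) = -1.536  (HOXA2)
log2(1250/199.3) = 2.649  (FOX10)
log2(101.7/78.20) = 0.379  (FOS2)
log2(22.54/164.7) = -2.869  (STAT9)
log2(5604/552.5) = 3.342  (KLF10)
log2(52.85/3.630) = 3.864  (IRF2)
The largest magnitude belongs to IRF2.

3.864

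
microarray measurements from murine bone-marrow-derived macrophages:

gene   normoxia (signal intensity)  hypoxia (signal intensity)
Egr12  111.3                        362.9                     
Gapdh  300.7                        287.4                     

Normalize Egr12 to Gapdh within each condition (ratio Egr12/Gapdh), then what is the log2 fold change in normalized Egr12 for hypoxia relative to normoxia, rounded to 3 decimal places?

1.770

Egr12/Gapdh (normoxia) = 111.3 / 300.7 = 0.37014
Egr12/Gapdh (hypoxia) = 362.9 / 287.4 = 1.2627
Fold change = 1.2627 / 0.37014 = 3.4114
log2(3.4114) = 1.7704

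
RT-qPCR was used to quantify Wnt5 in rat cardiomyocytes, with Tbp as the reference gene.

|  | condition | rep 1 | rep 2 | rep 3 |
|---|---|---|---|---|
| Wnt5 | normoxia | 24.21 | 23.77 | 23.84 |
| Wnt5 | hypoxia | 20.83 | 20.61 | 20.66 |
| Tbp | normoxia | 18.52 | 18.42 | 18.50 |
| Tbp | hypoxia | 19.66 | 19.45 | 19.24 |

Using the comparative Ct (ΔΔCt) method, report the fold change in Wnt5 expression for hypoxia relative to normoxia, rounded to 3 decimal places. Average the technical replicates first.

Mean Ct: Wnt5 normoxia 23.940; Wnt5 hypoxia 20.700; Tbp normoxia 18.480; Tbp hypoxia 19.450
ΔCt(normoxia) = 23.940 − 18.480 = 5.460
ΔCt(hypoxia) = 20.700 − 19.450 = 1.250
ΔΔCt = 1.250 − 5.460 = -4.210
Fold change = 2^(−(-4.210)) = 2^4.210 = 18.5070

18.507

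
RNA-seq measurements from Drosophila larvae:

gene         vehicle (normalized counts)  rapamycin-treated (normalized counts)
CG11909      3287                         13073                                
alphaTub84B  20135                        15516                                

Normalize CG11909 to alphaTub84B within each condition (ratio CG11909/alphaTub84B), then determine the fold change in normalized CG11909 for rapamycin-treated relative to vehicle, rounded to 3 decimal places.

CG11909/alphaTub84B (vehicle) = 3287 / 20135 = 0.16325
CG11909/alphaTub84B (rapamycin-treated) = 13073 / 15516 = 0.84255
Fold change = 0.84255 / 0.16325 = 5.1612

5.161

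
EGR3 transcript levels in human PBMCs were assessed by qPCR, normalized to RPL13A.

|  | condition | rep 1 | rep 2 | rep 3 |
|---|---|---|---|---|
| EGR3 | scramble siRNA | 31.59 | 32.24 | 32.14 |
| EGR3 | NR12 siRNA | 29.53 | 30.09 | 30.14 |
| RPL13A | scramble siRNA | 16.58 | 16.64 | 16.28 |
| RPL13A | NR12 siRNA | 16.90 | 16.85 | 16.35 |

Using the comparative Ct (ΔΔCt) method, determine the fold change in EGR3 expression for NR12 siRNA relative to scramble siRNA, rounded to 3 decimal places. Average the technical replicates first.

Mean Ct: EGR3 scramble siRNA 31.990; EGR3 NR12 siRNA 29.920; RPL13A scramble siRNA 16.500; RPL13A NR12 siRNA 16.700
ΔCt(scramble siRNA) = 31.990 − 16.500 = 15.490
ΔCt(NR12 siRNA) = 29.920 − 16.700 = 13.220
ΔΔCt = 13.220 − 15.490 = -2.270
Fold change = 2^(−(-2.270)) = 2^2.270 = 4.8232

4.823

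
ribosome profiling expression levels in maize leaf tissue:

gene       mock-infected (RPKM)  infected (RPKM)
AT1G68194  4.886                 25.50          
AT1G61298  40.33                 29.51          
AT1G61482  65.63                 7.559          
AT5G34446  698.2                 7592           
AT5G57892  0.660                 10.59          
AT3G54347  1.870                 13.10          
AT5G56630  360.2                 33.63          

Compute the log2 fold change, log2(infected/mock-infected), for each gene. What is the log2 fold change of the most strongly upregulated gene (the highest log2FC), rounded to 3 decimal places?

4.004

log2(25.50/4.886) = 2.384  (AT1G68194)
log2(29.51/40.33) = -0.451  (AT1G61298)
log2(7.559/65.63) = -3.118  (AT1G61482)
log2(7592/698.2) = 3.443  (AT5G34446)
log2(10.59/0.660) = 4.004  (AT5G57892)
log2(13.10/1.870) = 2.808  (AT3G54347)
log2(33.63/360.2) = -3.421  (AT5G56630)
AT5G57892 is most strongly upregulated.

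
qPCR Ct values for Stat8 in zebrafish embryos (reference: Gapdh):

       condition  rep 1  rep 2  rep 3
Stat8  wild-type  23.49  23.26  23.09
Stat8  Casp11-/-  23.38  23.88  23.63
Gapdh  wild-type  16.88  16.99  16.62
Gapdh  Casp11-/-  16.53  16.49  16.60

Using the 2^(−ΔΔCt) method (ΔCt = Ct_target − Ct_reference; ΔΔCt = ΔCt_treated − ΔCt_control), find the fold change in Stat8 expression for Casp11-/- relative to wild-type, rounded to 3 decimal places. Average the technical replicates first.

0.642

Mean Ct: Stat8 wild-type 23.280; Stat8 Casp11-/- 23.630; Gapdh wild-type 16.830; Gapdh Casp11-/- 16.540
ΔCt(wild-type) = 23.280 − 16.830 = 6.450
ΔCt(Casp11-/-) = 23.630 − 16.540 = 7.090
ΔΔCt = 7.090 − 6.450 = 0.640
Fold change = 2^(−0.640) = 0.6417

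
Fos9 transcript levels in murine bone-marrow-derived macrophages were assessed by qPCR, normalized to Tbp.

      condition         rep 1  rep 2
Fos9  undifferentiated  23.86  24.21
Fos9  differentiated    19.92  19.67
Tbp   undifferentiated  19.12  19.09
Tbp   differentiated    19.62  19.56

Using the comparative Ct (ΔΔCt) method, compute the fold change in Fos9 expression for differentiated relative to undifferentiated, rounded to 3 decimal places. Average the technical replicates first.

26.446

Mean Ct: Fos9 undifferentiated 24.035; Fos9 differentiated 19.795; Tbp undifferentiated 19.105; Tbp differentiated 19.590
ΔCt(undifferentiated) = 24.035 − 19.105 = 4.930
ΔCt(differentiated) = 19.795 − 19.590 = 0.205
ΔΔCt = 0.205 − 4.930 = -4.725
Fold change = 2^(−(-4.725)) = 2^4.725 = 26.4464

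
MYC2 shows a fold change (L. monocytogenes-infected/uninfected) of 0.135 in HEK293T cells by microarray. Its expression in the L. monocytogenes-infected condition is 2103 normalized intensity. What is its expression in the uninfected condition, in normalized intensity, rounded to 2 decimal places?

uninfected expression = 2103 / 0.135 = 15577.78

15577.78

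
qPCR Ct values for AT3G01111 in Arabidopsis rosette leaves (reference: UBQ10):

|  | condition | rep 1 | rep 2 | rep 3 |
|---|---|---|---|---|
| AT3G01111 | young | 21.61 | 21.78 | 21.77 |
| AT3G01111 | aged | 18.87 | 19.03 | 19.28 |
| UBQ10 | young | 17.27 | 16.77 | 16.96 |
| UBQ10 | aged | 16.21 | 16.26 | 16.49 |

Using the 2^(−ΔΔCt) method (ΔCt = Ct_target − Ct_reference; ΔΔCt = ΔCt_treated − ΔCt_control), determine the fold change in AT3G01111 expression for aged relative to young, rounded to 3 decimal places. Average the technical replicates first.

Mean Ct: AT3G01111 young 21.720; AT3G01111 aged 19.060; UBQ10 young 17.000; UBQ10 aged 16.320
ΔCt(young) = 21.720 − 17.000 = 4.720
ΔCt(aged) = 19.060 − 16.320 = 2.740
ΔΔCt = 2.740 − 4.720 = -1.980
Fold change = 2^(−(-1.980)) = 2^1.980 = 3.9449

3.945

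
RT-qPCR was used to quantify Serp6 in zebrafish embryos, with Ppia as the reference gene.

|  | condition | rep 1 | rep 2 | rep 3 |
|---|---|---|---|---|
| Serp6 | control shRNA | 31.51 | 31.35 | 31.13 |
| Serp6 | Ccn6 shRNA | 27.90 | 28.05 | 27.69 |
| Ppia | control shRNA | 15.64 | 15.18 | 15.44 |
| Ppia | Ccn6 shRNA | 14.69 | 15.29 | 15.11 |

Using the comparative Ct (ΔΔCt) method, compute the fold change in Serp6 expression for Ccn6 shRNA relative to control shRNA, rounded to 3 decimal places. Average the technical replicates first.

Mean Ct: Serp6 control shRNA 31.330; Serp6 Ccn6 shRNA 27.880; Ppia control shRNA 15.420; Ppia Ccn6 shRNA 15.030
ΔCt(control shRNA) = 31.330 − 15.420 = 15.910
ΔCt(Ccn6 shRNA) = 27.880 − 15.030 = 12.850
ΔΔCt = 12.850 − 15.910 = -3.060
Fold change = 2^(−(-3.060)) = 2^3.060 = 8.3397

8.340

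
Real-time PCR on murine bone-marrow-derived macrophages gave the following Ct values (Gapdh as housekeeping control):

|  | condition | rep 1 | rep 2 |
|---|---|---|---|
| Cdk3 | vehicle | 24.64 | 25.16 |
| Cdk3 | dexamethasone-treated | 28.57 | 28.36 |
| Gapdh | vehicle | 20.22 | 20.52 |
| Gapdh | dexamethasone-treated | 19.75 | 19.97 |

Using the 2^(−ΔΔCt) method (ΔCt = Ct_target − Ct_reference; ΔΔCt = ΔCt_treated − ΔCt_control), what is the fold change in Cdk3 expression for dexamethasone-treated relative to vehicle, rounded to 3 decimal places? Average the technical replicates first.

0.059

Mean Ct: Cdk3 vehicle 24.900; Cdk3 dexamethasone-treated 28.465; Gapdh vehicle 20.370; Gapdh dexamethasone-treated 19.860
ΔCt(vehicle) = 24.900 − 20.370 = 4.530
ΔCt(dexamethasone-treated) = 28.465 − 19.860 = 8.605
ΔΔCt = 8.605 − 4.530 = 4.075
Fold change = 2^(−4.075) = 0.0593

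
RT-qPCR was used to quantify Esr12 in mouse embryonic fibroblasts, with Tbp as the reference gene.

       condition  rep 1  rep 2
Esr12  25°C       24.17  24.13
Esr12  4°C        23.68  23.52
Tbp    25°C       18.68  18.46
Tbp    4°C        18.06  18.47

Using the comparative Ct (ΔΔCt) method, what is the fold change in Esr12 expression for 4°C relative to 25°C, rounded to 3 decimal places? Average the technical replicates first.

1.185

Mean Ct: Esr12 25°C 24.150; Esr12 4°C 23.600; Tbp 25°C 18.570; Tbp 4°C 18.265
ΔCt(25°C) = 24.150 − 18.570 = 5.580
ΔCt(4°C) = 23.600 − 18.265 = 5.335
ΔΔCt = 5.335 − 5.580 = -0.245
Fold change = 2^(−(-0.245)) = 2^0.245 = 1.1851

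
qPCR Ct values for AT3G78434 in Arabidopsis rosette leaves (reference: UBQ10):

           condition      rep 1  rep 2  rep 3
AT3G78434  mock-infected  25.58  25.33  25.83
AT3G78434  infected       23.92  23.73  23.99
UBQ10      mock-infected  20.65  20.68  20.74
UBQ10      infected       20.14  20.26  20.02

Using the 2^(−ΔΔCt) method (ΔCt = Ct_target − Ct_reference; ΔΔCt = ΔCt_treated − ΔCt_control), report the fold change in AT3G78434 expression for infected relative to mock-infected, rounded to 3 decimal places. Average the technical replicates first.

Mean Ct: AT3G78434 mock-infected 25.580; AT3G78434 infected 23.880; UBQ10 mock-infected 20.690; UBQ10 infected 20.140
ΔCt(mock-infected) = 25.580 − 20.690 = 4.890
ΔCt(infected) = 23.880 − 20.140 = 3.740
ΔΔCt = 3.740 − 4.890 = -1.150
Fold change = 2^(−(-1.150)) = 2^1.150 = 2.2191

2.219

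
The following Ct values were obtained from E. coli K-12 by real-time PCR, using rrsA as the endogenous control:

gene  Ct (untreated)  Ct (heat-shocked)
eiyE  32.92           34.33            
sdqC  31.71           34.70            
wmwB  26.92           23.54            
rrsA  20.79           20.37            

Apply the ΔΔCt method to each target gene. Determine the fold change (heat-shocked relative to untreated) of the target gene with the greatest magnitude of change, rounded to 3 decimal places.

0.094

eiyE: ΔΔCt = (34.33−20.37) − (32.92−20.79) = 13.96 − 12.13 = 1.83; fold change = 2^-1.83 = 0.281
sdqC: ΔΔCt = (34.70−20.37) − (31.71−20.79) = 14.33 − 10.92 = 3.41; fold change = 2^-3.41 = 0.094
wmwB: ΔΔCt = (23.54−20.37) − (26.92−20.79) = 3.17 − 6.13 = -2.96; fold change = 2^2.96 = 7.781
sdqC has the largest |ΔΔCt| = 3.41.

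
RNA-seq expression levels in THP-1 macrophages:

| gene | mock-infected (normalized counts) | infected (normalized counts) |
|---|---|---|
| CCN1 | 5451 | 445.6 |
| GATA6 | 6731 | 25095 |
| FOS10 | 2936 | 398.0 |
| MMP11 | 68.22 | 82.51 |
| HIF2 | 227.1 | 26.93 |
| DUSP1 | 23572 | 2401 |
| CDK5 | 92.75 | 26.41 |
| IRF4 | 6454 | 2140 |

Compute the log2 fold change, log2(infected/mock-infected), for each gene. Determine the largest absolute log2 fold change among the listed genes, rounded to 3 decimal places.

log2(445.6/5451) = -3.613  (CCN1)
log2(25095/6731) = 1.899  (GATA6)
log2(398.0/2936) = -2.883  (FOS10)
log2(82.51/68.22) = 0.274  (MMP11)
log2(26.93/227.1) = -3.076  (HIF2)
log2(2401/23572) = -3.295  (DUSP1)
log2(26.41/92.75) = -1.812  (CDK5)
log2(2140/6454) = -1.593  (IRF4)
The largest magnitude belongs to CCN1.

3.613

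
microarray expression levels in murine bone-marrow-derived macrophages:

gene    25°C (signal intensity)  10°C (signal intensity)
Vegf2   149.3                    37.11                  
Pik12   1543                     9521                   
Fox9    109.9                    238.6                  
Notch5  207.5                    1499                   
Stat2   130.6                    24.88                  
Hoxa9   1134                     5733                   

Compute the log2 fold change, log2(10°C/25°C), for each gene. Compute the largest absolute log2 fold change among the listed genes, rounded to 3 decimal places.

2.853

log2(37.11/149.3) = -2.008  (Vegf2)
log2(9521/1543) = 2.625  (Pik12)
log2(238.6/109.9) = 1.118  (Fox9)
log2(1499/207.5) = 2.853  (Notch5)
log2(24.88/130.6) = -2.392  (Stat2)
log2(5733/1134) = 2.338  (Hoxa9)
The largest magnitude belongs to Notch5.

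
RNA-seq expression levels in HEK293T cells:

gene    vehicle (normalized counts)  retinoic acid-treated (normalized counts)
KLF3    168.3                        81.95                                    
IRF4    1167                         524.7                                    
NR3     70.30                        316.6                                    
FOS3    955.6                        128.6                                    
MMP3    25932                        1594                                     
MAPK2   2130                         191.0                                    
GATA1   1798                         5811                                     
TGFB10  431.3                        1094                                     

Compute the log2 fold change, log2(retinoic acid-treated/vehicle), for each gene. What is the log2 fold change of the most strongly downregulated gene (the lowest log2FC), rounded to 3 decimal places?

log2(81.95/168.3) = -1.038  (KLF3)
log2(524.7/1167) = -1.153  (IRF4)
log2(316.6/70.30) = 2.171  (NR3)
log2(128.6/955.6) = -2.894  (FOS3)
log2(1594/25932) = -4.024  (MMP3)
log2(191.0/2130) = -3.479  (MAPK2)
log2(5811/1798) = 1.692  (GATA1)
log2(1094/431.3) = 1.343  (TGFB10)
MMP3 is most strongly downregulated.

-4.024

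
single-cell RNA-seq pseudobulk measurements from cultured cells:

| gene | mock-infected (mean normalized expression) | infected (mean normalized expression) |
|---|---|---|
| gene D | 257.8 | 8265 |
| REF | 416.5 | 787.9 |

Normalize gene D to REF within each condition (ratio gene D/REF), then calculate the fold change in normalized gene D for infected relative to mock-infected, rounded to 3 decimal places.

16.947

gene D/REF (mock-infected) = 257.8 / 416.5 = 0.61897
gene D/REF (infected) = 8265 / 787.9 = 10.49
Fold change = 10.49 / 0.61897 = 16.9474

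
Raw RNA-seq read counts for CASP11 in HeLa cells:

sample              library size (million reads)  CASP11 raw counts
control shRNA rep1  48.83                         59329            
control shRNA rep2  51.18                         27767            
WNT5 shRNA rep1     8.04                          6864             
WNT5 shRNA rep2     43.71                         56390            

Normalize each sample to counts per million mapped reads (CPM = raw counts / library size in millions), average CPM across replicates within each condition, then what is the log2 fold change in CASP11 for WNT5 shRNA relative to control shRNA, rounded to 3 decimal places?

CPM(control shRNA rep1) = 59329 / 48.83 = 1215.0113
CPM(control shRNA rep2) = 27767 / 51.18 = 542.5361
CPM(WNT5 shRNA rep1) = 6864 / 8.04 = 853.7313
CPM(WNT5 shRNA rep2) = 56390 / 43.71 = 1290.0938
mean CPM(control shRNA) = 878.7737; mean CPM(WNT5 shRNA) = 1071.9126
Fold change = 1071.9126 / 878.7737 = 1.21978
log2(1.21978) = 0.2866

0.287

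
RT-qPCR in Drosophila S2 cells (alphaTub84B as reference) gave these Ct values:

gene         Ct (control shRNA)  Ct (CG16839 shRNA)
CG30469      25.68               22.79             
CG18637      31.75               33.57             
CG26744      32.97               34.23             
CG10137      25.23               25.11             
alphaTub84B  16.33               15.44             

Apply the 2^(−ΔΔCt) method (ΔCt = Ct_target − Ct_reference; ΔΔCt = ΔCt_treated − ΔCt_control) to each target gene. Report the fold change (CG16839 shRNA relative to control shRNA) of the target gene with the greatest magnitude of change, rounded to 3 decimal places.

CG30469: ΔΔCt = (22.79−15.44) − (25.68−16.33) = 7.35 − 9.35 = -2.00; fold change = 2^2.00 = 4.000
CG18637: ΔΔCt = (33.57−15.44) − (31.75−16.33) = 18.13 − 15.42 = 2.71; fold change = 2^-2.71 = 0.153
CG26744: ΔΔCt = (34.23−15.44) − (32.97−16.33) = 18.79 − 16.64 = 2.15; fold change = 2^-2.15 = 0.225
CG10137: ΔΔCt = (25.11−15.44) − (25.23−16.33) = 9.67 − 8.90 = 0.77; fold change = 2^-0.77 = 0.586
CG18637 has the largest |ΔΔCt| = 2.71.

0.153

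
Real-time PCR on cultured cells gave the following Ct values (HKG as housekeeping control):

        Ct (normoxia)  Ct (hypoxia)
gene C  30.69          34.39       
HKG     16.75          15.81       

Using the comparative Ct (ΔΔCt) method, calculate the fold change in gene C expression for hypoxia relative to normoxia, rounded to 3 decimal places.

0.040

ΔCt(normoxia) = 30.690 − 16.750 = 13.940
ΔCt(hypoxia) = 34.390 − 15.810 = 18.580
ΔΔCt = 18.580 − 13.940 = 4.640
Fold change = 2^(−4.640) = 0.0401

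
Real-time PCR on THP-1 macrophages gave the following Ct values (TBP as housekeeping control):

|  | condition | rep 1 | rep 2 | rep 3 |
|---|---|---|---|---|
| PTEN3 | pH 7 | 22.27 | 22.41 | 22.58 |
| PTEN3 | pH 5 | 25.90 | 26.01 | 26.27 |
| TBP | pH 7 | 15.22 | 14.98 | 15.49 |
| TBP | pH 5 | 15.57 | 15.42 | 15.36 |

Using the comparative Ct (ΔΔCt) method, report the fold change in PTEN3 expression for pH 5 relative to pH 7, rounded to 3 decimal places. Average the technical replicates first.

0.093

Mean Ct: PTEN3 pH 7 22.420; PTEN3 pH 5 26.060; TBP pH 7 15.230; TBP pH 5 15.450
ΔCt(pH 7) = 22.420 − 15.230 = 7.190
ΔCt(pH 5) = 26.060 − 15.450 = 10.610
ΔΔCt = 10.610 − 7.190 = 3.420
Fold change = 2^(−3.420) = 0.0934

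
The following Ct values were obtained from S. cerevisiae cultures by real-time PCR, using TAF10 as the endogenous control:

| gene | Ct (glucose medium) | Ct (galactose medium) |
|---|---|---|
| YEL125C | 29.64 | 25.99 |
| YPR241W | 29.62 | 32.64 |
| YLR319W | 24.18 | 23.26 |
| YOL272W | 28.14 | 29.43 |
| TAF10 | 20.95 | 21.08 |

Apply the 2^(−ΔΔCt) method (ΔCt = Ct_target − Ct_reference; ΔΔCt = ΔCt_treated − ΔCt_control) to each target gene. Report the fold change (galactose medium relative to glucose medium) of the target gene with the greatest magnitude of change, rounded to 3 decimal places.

YEL125C: ΔΔCt = (25.99−21.08) − (29.64−20.95) = 4.91 − 8.69 = -3.78; fold change = 2^3.78 = 13.737
YPR241W: ΔΔCt = (32.64−21.08) − (29.62−20.95) = 11.56 − 8.67 = 2.89; fold change = 2^-2.89 = 0.135
YLR319W: ΔΔCt = (23.26−21.08) − (24.18−20.95) = 2.18 − 3.23 = -1.05; fold change = 2^1.05 = 2.071
YOL272W: ΔΔCt = (29.43−21.08) − (28.14−20.95) = 8.35 − 7.19 = 1.16; fold change = 2^-1.16 = 0.448
YEL125C has the largest |ΔΔCt| = 3.78.

13.737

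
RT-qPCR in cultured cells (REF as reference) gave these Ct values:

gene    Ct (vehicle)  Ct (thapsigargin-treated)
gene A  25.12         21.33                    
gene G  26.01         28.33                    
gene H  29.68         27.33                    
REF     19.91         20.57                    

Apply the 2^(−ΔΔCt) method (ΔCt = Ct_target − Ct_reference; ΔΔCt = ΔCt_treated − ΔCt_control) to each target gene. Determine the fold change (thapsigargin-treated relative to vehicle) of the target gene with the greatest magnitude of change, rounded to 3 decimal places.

gene A: ΔΔCt = (21.33−20.57) − (25.12−19.91) = 0.76 − 5.21 = -4.45; fold change = 2^4.45 = 21.857
gene G: ΔΔCt = (28.33−20.57) − (26.01−19.91) = 7.76 − 6.10 = 1.66; fold change = 2^-1.66 = 0.316
gene H: ΔΔCt = (27.33−20.57) − (29.68−19.91) = 6.76 − 9.77 = -3.01; fold change = 2^3.01 = 8.056
gene A has the largest |ΔΔCt| = 4.45.

21.857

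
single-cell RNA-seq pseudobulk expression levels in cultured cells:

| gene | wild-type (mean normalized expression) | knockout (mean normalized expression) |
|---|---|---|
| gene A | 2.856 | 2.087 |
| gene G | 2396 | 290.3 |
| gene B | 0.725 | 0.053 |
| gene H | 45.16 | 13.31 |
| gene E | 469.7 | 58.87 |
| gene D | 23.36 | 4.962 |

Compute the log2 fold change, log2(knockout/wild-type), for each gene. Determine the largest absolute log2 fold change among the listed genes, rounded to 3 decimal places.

3.774

log2(2.087/2.856) = -0.453  (gene A)
log2(290.3/2396) = -3.045  (gene G)
log2(0.053/0.725) = -3.774  (gene B)
log2(13.31/45.16) = -1.763  (gene H)
log2(58.87/469.7) = -2.996  (gene E)
log2(4.962/23.36) = -2.235  (gene D)
The largest magnitude belongs to gene B.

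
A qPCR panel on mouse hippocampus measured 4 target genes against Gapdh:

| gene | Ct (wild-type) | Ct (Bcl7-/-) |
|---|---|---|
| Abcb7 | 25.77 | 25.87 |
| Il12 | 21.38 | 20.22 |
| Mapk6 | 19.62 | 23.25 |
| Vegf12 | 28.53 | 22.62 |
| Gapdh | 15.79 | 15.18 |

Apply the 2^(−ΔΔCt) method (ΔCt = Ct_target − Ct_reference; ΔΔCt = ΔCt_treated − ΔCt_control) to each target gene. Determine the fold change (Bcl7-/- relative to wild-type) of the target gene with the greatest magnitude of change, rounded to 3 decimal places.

Abcb7: ΔΔCt = (25.87−15.18) − (25.77−15.79) = 10.69 − 9.98 = 0.71; fold change = 2^-0.71 = 0.611
Il12: ΔΔCt = (20.22−15.18) − (21.38−15.79) = 5.04 − 5.59 = -0.55; fold change = 2^0.55 = 1.464
Mapk6: ΔΔCt = (23.25−15.18) − (19.62−15.79) = 8.07 − 3.83 = 4.24; fold change = 2^-4.24 = 0.053
Vegf12: ΔΔCt = (22.62−15.18) − (28.53−15.79) = 7.44 − 12.74 = -5.30; fold change = 2^5.30 = 39.397
Vegf12 has the largest |ΔΔCt| = 5.30.

39.397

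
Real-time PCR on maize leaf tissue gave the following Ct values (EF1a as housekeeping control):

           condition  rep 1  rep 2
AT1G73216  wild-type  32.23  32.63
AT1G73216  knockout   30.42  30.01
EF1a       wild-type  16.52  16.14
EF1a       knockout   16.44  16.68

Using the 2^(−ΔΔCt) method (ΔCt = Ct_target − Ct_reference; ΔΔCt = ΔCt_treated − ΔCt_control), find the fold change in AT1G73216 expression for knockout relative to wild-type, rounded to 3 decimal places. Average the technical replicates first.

Mean Ct: AT1G73216 wild-type 32.430; AT1G73216 knockout 30.215; EF1a wild-type 16.330; EF1a knockout 16.560
ΔCt(wild-type) = 32.430 − 16.330 = 16.100
ΔCt(knockout) = 30.215 − 16.560 = 13.655
ΔΔCt = 13.655 − 16.100 = -2.445
Fold change = 2^(−(-2.445)) = 2^2.445 = 5.4453

5.445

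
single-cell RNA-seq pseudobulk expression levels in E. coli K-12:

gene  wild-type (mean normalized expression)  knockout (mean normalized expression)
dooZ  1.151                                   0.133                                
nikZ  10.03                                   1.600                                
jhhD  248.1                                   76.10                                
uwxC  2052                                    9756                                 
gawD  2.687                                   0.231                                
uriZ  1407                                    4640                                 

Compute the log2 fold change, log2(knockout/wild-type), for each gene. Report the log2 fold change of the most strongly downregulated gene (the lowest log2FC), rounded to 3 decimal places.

log2(0.133/1.151) = -3.113  (dooZ)
log2(1.600/10.03) = -2.648  (nikZ)
log2(76.10/248.1) = -1.705  (jhhD)
log2(9756/2052) = 2.249  (uwxC)
log2(0.231/2.687) = -3.540  (gawD)
log2(4640/1407) = 1.722  (uriZ)
gawD is most strongly downregulated.

-3.540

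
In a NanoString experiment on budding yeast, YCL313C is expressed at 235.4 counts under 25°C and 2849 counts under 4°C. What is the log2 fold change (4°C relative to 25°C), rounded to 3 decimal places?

3.597

Fold change = 2849 / 235.4 = 12.1028
log2(12.1028) = 3.5973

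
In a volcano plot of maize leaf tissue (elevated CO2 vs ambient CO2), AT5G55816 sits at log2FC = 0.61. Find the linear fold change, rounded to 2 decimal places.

Fold change = 2^(0.61) = 1.526

1.53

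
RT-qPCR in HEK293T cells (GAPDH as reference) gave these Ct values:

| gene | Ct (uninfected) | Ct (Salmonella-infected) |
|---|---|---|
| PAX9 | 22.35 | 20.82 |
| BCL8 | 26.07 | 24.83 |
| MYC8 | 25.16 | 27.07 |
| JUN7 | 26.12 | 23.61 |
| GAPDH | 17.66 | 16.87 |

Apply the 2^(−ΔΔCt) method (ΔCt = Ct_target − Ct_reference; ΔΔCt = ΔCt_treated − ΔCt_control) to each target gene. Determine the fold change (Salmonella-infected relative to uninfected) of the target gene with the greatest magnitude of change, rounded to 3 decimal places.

0.154

PAX9: ΔΔCt = (20.82−16.87) − (22.35−17.66) = 3.95 − 4.69 = -0.74; fold change = 2^0.74 = 1.670
BCL8: ΔΔCt = (24.83−16.87) − (26.07−17.66) = 7.96 − 8.41 = -0.45; fold change = 2^0.45 = 1.366
MYC8: ΔΔCt = (27.07−16.87) − (25.16−17.66) = 10.20 − 7.50 = 2.70; fold change = 2^-2.70 = 0.154
JUN7: ΔΔCt = (23.61−16.87) − (26.12−17.66) = 6.74 − 8.46 = -1.72; fold change = 2^1.72 = 3.294
MYC8 has the largest |ΔΔCt| = 2.70.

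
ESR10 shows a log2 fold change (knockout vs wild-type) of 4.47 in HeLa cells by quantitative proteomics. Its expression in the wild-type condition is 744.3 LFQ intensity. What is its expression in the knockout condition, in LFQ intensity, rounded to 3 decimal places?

Fold change = 2^(4.47) = 22.1618
knockout expression = 744.3 × 22.1618 = 16494.992

16494.992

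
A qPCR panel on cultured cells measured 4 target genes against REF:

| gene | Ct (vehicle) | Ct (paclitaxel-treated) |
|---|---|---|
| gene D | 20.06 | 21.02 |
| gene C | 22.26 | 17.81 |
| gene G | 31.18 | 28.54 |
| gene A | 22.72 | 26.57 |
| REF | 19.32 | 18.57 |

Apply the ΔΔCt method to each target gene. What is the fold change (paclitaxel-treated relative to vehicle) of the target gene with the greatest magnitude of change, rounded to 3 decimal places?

0.041

gene D: ΔΔCt = (21.02−18.57) − (20.06−19.32) = 2.45 − 0.74 = 1.71; fold change = 2^-1.71 = 0.306
gene C: ΔΔCt = (17.81−18.57) − (22.26−19.32) = -0.76 − 2.94 = -3.70; fold change = 2^3.70 = 12.996
gene G: ΔΔCt = (28.54−18.57) − (31.18−19.32) = 9.97 − 11.86 = -1.89; fold change = 2^1.89 = 3.706
gene A: ΔΔCt = (26.57−18.57) − (22.72−19.32) = 8.00 − 3.40 = 4.60; fold change = 2^-4.60 = 0.041
gene A has the largest |ΔΔCt| = 4.60.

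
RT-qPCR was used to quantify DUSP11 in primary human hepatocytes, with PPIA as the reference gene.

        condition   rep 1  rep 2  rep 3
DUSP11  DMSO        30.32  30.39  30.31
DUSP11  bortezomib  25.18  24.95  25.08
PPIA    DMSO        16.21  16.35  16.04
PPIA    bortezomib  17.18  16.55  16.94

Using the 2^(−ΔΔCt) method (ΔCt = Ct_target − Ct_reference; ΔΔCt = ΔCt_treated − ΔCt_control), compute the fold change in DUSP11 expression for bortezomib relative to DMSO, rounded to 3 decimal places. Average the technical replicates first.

Mean Ct: DUSP11 DMSO 30.340; DUSP11 bortezomib 25.070; PPIA DMSO 16.200; PPIA bortezomib 16.890
ΔCt(DMSO) = 30.340 − 16.200 = 14.140
ΔCt(bortezomib) = 25.070 − 16.890 = 8.180
ΔΔCt = 8.180 − 14.140 = -5.960
Fold change = 2^(−(-5.960)) = 2^5.960 = 62.2499

62.250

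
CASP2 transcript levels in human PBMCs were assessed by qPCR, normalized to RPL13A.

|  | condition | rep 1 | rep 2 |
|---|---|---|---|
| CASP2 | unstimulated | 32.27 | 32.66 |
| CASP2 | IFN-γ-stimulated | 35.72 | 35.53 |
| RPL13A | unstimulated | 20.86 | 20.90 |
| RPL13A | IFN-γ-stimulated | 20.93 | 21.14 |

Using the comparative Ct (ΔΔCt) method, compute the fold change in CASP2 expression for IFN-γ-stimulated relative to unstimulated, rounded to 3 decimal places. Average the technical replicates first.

0.125

Mean Ct: CASP2 unstimulated 32.465; CASP2 IFN-γ-stimulated 35.625; RPL13A unstimulated 20.880; RPL13A IFN-γ-stimulated 21.035
ΔCt(unstimulated) = 32.465 − 20.880 = 11.585
ΔCt(IFN-γ-stimulated) = 35.625 − 21.035 = 14.590
ΔΔCt = 14.590 − 11.585 = 3.005
Fold change = 2^(−3.005) = 0.1246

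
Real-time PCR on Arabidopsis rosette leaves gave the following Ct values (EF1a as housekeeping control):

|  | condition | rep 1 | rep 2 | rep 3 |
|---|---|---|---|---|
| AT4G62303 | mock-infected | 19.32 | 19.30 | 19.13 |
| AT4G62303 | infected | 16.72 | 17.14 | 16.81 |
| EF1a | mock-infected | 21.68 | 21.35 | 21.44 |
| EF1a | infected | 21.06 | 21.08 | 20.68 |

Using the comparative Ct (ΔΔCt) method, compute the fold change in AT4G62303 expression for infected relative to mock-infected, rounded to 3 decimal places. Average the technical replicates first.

3.506

Mean Ct: AT4G62303 mock-infected 19.250; AT4G62303 infected 16.890; EF1a mock-infected 21.490; EF1a infected 20.940
ΔCt(mock-infected) = 19.250 − 21.490 = -2.240
ΔCt(infected) = 16.890 − 20.940 = -4.050
ΔΔCt = -4.050 − (-2.240) = -1.810
Fold change = 2^(−(-1.810)) = 2^1.810 = 3.5064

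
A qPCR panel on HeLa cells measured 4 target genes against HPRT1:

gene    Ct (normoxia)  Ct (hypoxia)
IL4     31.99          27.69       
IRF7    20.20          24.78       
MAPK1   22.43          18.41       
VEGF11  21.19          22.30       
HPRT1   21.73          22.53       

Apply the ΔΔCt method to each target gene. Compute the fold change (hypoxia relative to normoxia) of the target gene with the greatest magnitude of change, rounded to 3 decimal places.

34.297

IL4: ΔΔCt = (27.69−22.53) − (31.99−21.73) = 5.16 − 10.26 = -5.10; fold change = 2^5.10 = 34.297
IRF7: ΔΔCt = (24.78−22.53) − (20.20−21.73) = 2.25 − (-1.53) = 3.78; fold change = 2^-3.78 = 0.073
MAPK1: ΔΔCt = (18.41−22.53) − (22.43−21.73) = -4.12 − 0.70 = -4.82; fold change = 2^4.82 = 28.246
VEGF11: ΔΔCt = (22.30−22.53) − (21.19−21.73) = -0.23 − (-0.54) = 0.31; fold change = 2^-0.31 = 0.807
IL4 has the largest |ΔΔCt| = 5.10.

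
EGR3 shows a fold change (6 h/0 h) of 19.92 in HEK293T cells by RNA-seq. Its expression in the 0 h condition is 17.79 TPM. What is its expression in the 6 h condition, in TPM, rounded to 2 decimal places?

6 h expression = 17.79 × 19.92 = 354.38

354.38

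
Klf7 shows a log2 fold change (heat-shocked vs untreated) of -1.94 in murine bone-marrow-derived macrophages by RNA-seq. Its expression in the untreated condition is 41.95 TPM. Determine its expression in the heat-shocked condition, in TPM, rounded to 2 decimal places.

10.93

Fold change = 2^(-1.94) = 0.2606
heat-shocked expression = 41.95 × 0.2606 = 10.93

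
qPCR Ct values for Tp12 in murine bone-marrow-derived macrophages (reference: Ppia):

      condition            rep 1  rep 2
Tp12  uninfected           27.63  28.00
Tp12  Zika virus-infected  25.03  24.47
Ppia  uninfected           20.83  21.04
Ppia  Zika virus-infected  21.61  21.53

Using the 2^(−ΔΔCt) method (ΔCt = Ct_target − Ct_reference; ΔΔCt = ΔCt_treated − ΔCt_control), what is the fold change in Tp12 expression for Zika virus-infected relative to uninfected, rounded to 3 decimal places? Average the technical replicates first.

Mean Ct: Tp12 uninfected 27.815; Tp12 Zika virus-infected 24.750; Ppia uninfected 20.935; Ppia Zika virus-infected 21.570
ΔCt(uninfected) = 27.815 − 20.935 = 6.880
ΔCt(Zika virus-infected) = 24.750 − 21.570 = 3.180
ΔΔCt = 3.180 − 6.880 = -3.700
Fold change = 2^(−(-3.700)) = 2^3.700 = 12.9960

12.996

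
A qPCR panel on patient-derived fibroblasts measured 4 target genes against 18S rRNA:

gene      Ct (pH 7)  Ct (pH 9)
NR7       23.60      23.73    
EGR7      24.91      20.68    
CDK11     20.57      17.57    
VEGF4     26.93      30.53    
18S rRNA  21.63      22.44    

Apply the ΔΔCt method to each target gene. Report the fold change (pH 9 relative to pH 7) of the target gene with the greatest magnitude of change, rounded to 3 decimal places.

32.900

NR7: ΔΔCt = (23.73−22.44) − (23.60−21.63) = 1.29 − 1.97 = -0.68; fold change = 2^0.68 = 1.602
EGR7: ΔΔCt = (20.68−22.44) − (24.91−21.63) = -1.76 − 3.28 = -5.04; fold change = 2^5.04 = 32.900
CDK11: ΔΔCt = (17.57−22.44) − (20.57−21.63) = -4.87 − (-1.06) = -3.81; fold change = 2^3.81 = 14.026
VEGF4: ΔΔCt = (30.53−22.44) − (26.93−21.63) = 8.09 − 5.30 = 2.79; fold change = 2^-2.79 = 0.145
EGR7 has the largest |ΔΔCt| = 5.04.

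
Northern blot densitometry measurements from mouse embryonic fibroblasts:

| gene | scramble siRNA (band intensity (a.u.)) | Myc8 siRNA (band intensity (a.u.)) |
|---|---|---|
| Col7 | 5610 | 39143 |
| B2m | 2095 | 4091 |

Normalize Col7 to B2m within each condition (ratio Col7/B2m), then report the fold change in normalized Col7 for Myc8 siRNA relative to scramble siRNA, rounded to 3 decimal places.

3.573

Col7/B2m (scramble siRNA) = 5610 / 2095 = 2.6778
Col7/B2m (Myc8 siRNA) = 39143 / 4091 = 9.5681
Fold change = 9.5681 / 2.6778 = 3.5731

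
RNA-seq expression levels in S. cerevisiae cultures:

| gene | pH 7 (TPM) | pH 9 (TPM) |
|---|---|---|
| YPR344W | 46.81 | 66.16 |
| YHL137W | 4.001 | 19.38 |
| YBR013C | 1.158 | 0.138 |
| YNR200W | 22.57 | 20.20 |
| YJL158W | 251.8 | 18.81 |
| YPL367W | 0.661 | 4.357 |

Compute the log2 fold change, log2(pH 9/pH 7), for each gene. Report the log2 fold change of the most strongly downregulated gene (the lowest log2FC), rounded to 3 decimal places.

log2(66.16/46.81) = 0.499  (YPR344W)
log2(19.38/4.001) = 2.276  (YHL137W)
log2(0.138/1.158) = -3.069  (YBR013C)
log2(20.20/22.57) = -0.160  (YNR200W)
log2(18.81/251.8) = -3.743  (YJL158W)
log2(4.357/0.661) = 2.721  (YPL367W)
YJL158W is most strongly downregulated.

-3.743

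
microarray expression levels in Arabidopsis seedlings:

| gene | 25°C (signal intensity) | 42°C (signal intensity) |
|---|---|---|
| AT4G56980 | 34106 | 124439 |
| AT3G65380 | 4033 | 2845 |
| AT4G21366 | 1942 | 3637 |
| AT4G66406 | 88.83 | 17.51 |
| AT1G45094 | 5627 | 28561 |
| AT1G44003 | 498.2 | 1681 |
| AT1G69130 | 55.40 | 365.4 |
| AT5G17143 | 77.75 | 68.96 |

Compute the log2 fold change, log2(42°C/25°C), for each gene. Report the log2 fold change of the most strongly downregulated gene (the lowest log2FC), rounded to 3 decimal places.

log2(124439/34106) = 1.867  (AT4G56980)
log2(2845/4033) = -0.503  (AT3G65380)
log2(3637/1942) = 0.905  (AT4G21366)
log2(17.51/88.83) = -2.343  (AT4G66406)
log2(28561/5627) = 2.344  (AT1G45094)
log2(1681/498.2) = 1.755  (AT1G44003)
log2(365.4/55.40) = 2.722  (AT1G69130)
log2(68.96/77.75) = -0.173  (AT5G17143)
AT4G66406 is most strongly downregulated.

-2.343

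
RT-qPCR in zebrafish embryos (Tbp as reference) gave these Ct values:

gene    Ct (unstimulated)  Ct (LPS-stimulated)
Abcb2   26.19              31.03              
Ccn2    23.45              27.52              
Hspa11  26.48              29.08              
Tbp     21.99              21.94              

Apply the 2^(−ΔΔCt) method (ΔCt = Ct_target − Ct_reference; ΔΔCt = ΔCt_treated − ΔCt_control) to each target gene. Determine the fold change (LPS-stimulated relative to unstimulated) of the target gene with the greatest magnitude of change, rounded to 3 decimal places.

Abcb2: ΔΔCt = (31.03−21.94) − (26.19−21.99) = 9.09 − 4.20 = 4.89; fold change = 2^-4.89 = 0.034
Ccn2: ΔΔCt = (27.52−21.94) − (23.45−21.99) = 5.58 − 1.46 = 4.12; fold change = 2^-4.12 = 0.058
Hspa11: ΔΔCt = (29.08−21.94) − (26.48−21.99) = 7.14 − 4.49 = 2.65; fold change = 2^-2.65 = 0.159
Abcb2 has the largest |ΔΔCt| = 4.89.

0.034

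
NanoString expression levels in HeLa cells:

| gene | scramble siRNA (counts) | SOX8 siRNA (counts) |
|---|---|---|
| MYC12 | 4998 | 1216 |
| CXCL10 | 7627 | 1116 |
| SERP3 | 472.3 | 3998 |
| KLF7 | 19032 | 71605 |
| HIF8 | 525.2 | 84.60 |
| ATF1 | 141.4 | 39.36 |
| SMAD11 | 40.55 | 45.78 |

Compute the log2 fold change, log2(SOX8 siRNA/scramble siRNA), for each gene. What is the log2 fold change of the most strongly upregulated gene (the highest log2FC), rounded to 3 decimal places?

log2(1216/4998) = -2.039  (MYC12)
log2(1116/7627) = -2.773  (CXCL10)
log2(3998/472.3) = 3.082  (SERP3)
log2(71605/19032) = 1.912  (KLF7)
log2(84.60/525.2) = -2.634  (HIF8)
log2(39.36/141.4) = -1.845  (ATF1)
log2(45.78/40.55) = 0.175  (SMAD11)
SERP3 is most strongly upregulated.

3.082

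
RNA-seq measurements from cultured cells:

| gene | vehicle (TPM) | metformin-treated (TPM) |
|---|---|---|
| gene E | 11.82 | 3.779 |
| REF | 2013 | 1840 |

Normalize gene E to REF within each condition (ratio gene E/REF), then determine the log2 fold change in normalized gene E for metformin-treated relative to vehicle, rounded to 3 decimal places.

gene E/REF (vehicle) = 11.82 / 2013 = 0.0058718
gene E/REF (metformin-treated) = 3.779 / 1840 = 0.0020538
Fold change = 0.0020538 / 0.0058718 = 0.3498
log2(0.3498) = -1.5155

-1.516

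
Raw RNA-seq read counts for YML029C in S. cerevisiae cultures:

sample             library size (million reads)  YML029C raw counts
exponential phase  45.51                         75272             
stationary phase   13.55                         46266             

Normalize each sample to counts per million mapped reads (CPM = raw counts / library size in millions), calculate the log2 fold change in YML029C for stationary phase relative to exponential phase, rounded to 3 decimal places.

1.046

CPM(exponential phase) = 75272 / 45.51 = 1653.9662
CPM(stationary phase) = 46266 / 13.55 = 3414.4649
Fold change = 3414.4649 / 1653.9662 = 2.06441
log2(2.06441) = 1.0457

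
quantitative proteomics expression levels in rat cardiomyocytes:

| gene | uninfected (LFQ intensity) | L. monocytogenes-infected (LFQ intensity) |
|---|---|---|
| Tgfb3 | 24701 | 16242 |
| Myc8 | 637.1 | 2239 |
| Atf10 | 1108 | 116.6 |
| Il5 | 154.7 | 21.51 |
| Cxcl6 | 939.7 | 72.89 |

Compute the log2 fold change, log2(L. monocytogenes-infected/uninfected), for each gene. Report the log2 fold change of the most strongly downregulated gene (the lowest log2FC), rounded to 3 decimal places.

-3.688

log2(16242/24701) = -0.605  (Tgfb3)
log2(2239/637.1) = 1.813  (Myc8)
log2(116.6/1108) = -3.248  (Atf10)
log2(21.51/154.7) = -2.846  (Il5)
log2(72.89/939.7) = -3.688  (Cxcl6)
Cxcl6 is most strongly downregulated.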